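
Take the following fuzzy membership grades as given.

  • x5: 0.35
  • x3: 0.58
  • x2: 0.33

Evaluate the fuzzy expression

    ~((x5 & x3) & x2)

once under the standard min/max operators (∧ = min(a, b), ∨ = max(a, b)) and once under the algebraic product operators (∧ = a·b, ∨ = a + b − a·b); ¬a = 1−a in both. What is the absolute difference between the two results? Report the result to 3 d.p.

Under standard min/max:
  x5 & x3 = min(a, b) on (0.35, 0.58) = 0.35
  (x5 & x3) & x2 = min(a, b) on (0.35, 0.33) = 0.33
  ~((x5 & x3) & x2) = 1 − 0.33 = 0.67
  → value = 0.6700
Under algebraic product:
  x5 & x3 = a·b on (0.3500, 0.5800) = 0.2030
  (x5 & x3) & x2 = a·b on (0.2030, 0.3300) = 0.0670
  ~((x5 & x3) & x2) = 1 − 0.0670 = 0.9330
  → value = 0.9330
|0.6700 − 0.9330| = 0.263

0.263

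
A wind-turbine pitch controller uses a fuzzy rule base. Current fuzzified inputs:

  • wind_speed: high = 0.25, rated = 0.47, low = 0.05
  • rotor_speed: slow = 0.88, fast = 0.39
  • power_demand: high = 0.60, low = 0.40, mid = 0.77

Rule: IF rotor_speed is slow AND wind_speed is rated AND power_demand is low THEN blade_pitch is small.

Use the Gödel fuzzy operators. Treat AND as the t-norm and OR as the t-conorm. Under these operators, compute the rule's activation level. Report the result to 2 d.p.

firing strength: slow=0.88, rated=0.47, low=0.40; AND[min(a, b)] → w = 0.40

0.40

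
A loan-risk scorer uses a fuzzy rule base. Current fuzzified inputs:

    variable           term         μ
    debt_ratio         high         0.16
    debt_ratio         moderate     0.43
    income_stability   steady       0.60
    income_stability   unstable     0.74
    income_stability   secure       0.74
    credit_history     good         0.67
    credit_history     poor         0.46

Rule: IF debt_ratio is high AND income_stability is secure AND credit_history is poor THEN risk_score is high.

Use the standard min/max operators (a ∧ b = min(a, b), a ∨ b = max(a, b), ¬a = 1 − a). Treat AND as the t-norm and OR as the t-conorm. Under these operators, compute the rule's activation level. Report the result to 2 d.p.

0.16

firing strength: high=0.16, secure=0.74, poor=0.46; AND[min(a, b)] → w = 0.16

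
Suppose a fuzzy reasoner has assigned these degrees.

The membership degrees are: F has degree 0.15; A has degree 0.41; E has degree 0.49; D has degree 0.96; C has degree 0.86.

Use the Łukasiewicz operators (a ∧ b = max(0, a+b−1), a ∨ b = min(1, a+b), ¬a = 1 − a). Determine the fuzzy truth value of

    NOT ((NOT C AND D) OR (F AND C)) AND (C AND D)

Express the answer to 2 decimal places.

0.71

NOT C = 1 − 0.86 = 0.14
NOT C AND D = max(0, a+b−1) on (0.14, 0.96) = 0.10
F AND C = max(0, a+b−1) on (0.15, 0.86) = 0.01
(NOT C AND D) OR (F AND C) = min(1, a+b) on (0.10, 0.01) = 0.11
NOT ((NOT C AND D) OR (F AND C)) = 1 − 0.11 = 0.89
C AND D = max(0, a+b−1) on (0.86, 0.96) = 0.82
NOT ((NOT C AND D) OR (F AND C)) AND (C AND D) = max(0, a+b−1) on (0.89, 0.82) = 0.71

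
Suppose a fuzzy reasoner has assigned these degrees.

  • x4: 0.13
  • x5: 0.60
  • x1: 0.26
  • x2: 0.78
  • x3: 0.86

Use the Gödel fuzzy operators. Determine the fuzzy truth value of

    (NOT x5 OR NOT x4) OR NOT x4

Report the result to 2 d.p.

NOT x5 = 1 − 0.60 = 0.40
NOT x4 = 1 − 0.13 = 0.87
NOT x5 OR NOT x4 = max(a, b) on (0.40, 0.87) = 0.87
NOT x4 = 1 − 0.13 = 0.87
(NOT x5 OR NOT x4) OR NOT x4 = max(a, b) on (0.87, 0.87) = 0.87

0.87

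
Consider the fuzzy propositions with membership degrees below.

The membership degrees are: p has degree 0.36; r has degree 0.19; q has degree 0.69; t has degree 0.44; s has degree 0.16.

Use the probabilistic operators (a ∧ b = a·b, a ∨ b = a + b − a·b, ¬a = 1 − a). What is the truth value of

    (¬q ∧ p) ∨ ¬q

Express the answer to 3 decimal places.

0.387

¬q = 1 − 0.6900 = 0.3100
¬q ∧ p = a·b on (0.3100, 0.3600) = 0.1116
¬q = 1 − 0.6900 = 0.3100
(¬q ∧ p) ∨ ¬q = a + b − a·b on (0.1116, 0.3100) = 0.3870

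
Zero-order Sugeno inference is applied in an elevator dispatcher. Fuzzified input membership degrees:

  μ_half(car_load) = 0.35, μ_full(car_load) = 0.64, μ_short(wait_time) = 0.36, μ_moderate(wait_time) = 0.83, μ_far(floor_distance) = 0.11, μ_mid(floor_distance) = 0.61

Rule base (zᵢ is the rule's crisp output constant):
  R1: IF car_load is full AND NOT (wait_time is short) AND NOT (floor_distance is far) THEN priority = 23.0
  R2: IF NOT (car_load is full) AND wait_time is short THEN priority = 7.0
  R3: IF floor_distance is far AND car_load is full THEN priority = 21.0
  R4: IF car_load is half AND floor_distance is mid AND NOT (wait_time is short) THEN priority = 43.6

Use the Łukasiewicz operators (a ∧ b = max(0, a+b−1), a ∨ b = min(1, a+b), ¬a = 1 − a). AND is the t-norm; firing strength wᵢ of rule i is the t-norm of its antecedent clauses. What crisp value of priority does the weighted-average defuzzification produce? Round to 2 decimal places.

23.00

R1 (z=23.0): full=0.64, ¬short=1−0.36=0.64, ¬far=1−0.11=0.89; AND[max(0, a+b−1)] → w = 0.17
R2 (z=7.0): ¬full=1−0.64=0.36, short=0.36; AND[max(0, a+b−1)] → w = 0.00
R3 (z=21.0): far=0.11, full=0.64; AND[max(0, a+b−1)] → w = 0.00
R4 (z=43.6): half=0.35, mid=0.61, ¬short=1−0.36=0.64; AND[max(0, a+b−1)] → w = 0.00
Weighted average = (0.17·23.0 + 0.00·7.0 + 0.00·21.0 + 0.00·43.6) / (0.17 + 0.00 + 0.00 + 0.00)
  = 3.9100 / 0.1700 = 23.00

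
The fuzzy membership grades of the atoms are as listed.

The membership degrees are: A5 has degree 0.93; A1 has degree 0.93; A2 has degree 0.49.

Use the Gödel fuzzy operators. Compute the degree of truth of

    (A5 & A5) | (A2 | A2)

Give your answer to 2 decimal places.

A5 & A5 = min(a, b) on (0.93, 0.93) = 0.93
A2 | A2 = max(a, b) on (0.49, 0.49) = 0.49
(A5 & A5) | (A2 | A2) = max(a, b) on (0.93, 0.49) = 0.93

0.93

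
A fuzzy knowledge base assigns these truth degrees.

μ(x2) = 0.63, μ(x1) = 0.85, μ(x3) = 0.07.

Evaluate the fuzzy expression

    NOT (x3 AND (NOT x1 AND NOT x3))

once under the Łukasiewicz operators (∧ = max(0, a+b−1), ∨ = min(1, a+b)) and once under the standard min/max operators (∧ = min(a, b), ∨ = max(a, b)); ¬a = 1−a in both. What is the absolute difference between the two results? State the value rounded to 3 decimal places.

Under Łukasiewicz:
  NOT x1 = 1 − 0.85 = 0.15
  NOT x3 = 1 − 0.07 = 0.93
  NOT x1 AND NOT x3 = max(0, a+b−1) on (0.15, 0.93) = 0.08
  x3 AND (NOT x1 AND NOT x3) = max(0, a+b−1) on (0.07, 0.08) = 0.00
  NOT (x3 AND (NOT x1 AND NOT x3)) = 1 − 0.00 = 1.00
  → value = 1.0000
Under standard min/max:
  NOT x1 = 1 − 0.85 = 0.15
  NOT x3 = 1 − 0.07 = 0.93
  NOT x1 AND NOT x3 = min(a, b) on (0.15, 0.93) = 0.15
  x3 AND (NOT x1 AND NOT x3) = min(a, b) on (0.07, 0.15) = 0.07
  NOT (x3 AND (NOT x1 AND NOT x3)) = 1 − 0.07 = 0.93
  → value = 0.9300
|1.0000 − 0.9300| = 0.070

0.070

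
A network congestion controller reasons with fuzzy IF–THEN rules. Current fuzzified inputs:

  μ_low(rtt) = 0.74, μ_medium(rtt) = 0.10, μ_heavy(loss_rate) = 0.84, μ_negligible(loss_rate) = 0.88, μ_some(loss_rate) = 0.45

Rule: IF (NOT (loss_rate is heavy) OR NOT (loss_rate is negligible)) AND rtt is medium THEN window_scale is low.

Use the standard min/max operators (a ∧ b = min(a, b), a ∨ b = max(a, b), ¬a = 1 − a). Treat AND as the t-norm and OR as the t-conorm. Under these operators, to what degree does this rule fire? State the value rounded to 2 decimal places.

0.10

firing strength: (¬heavy=1−0.84=0.16 OR ¬negligible=1−0.88=0.12) = 0.16; AND[min(a, b)] with medium=0.10 → w = 0.10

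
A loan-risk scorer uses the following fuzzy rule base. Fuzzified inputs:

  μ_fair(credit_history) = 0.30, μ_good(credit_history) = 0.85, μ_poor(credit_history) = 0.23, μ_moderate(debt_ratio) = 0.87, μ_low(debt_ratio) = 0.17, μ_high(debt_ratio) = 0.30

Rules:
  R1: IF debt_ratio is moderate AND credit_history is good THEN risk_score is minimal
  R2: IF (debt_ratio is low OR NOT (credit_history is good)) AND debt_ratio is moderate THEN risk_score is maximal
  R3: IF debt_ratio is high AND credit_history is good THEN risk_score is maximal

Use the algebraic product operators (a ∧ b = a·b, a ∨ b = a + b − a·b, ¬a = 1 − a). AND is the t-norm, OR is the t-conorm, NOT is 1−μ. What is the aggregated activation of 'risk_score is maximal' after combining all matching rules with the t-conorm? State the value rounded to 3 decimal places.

R1: moderate=0.87, good=0.85; AND[a·b] → w = 0.7395
R2: (low=0.17 OR ¬good=1−0.85=0.15) = 0.2945; AND[a·b] with moderate=0.87 → w = 0.2562
R3: high=0.30, good=0.85; AND[a·b] → w = 0.2550
Rules with consequent 'maximal': {R2, R3} → strengths 0.2562, 0.2550
Aggregate via t-conorm [a + b − a·b]: 0.4459

0.446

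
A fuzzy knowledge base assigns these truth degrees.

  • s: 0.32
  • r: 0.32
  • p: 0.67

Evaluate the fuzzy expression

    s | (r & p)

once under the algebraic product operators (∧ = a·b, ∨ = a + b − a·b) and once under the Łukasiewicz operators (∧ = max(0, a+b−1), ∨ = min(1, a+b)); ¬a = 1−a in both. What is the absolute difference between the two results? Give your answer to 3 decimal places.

Under algebraic product:
  r & p = a·b on (0.3200, 0.6700) = 0.2144
  s | (r & p) = a + b − a·b on (0.3200, 0.2144) = 0.4658
  → value = 0.4658
Under Łukasiewicz:
  r & p = max(0, a+b−1) on (0.32, 0.67) = 0.00
  s | (r & p) = min(1, a+b) on (0.32, 0.00) = 0.32
  → value = 0.3200
|0.4658 − 0.3200| = 0.146

0.146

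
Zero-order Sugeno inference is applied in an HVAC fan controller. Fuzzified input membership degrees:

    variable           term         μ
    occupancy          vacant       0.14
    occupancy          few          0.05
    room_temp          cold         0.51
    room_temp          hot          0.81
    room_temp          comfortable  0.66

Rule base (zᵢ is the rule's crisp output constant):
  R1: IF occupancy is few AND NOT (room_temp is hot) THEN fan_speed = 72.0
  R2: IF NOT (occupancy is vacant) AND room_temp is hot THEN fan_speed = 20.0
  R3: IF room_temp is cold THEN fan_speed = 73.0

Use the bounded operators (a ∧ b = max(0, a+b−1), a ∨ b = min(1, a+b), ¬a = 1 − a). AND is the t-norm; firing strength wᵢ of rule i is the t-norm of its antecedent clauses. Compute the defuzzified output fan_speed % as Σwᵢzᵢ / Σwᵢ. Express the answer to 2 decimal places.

R1 (z=72.0): few=0.05, ¬hot=1−0.81=0.19; AND[max(0, a+b−1)] → w = 0.00
R2 (z=20.0): ¬vacant=1−0.14=0.86, hot=0.81; AND[max(0, a+b−1)] → w = 0.67
R3 (z=73.0): cold=0.51 → w = 0.51
Weighted average = (0.00·72.0 + 0.67·20.0 + 0.51·73.0) / (0.00 + 0.67 + 0.51)
  = 50.6300 / 1.1800 = 42.91

42.91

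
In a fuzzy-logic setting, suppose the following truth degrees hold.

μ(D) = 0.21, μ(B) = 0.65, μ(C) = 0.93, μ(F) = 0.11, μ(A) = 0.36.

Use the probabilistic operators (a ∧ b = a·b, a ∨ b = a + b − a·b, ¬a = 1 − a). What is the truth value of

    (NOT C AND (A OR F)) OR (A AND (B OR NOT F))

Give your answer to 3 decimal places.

NOT C = 1 − 0.9300 = 0.0700
A OR F = a + b − a·b on (0.3600, 0.1100) = 0.4304
NOT C AND (A OR F) = a·b on (0.0700, 0.4304) = 0.0301
NOT F = 1 − 0.1100 = 0.8900
B OR NOT F = a + b − a·b on (0.6500, 0.8900) = 0.9615
A AND (B OR NOT F) = a·b on (0.3600, 0.9615) = 0.3461
(NOT C AND (A OR F)) OR (A AND (B OR NOT F)) = a + b − a·b on (0.0301, 0.3461) = 0.3658

0.366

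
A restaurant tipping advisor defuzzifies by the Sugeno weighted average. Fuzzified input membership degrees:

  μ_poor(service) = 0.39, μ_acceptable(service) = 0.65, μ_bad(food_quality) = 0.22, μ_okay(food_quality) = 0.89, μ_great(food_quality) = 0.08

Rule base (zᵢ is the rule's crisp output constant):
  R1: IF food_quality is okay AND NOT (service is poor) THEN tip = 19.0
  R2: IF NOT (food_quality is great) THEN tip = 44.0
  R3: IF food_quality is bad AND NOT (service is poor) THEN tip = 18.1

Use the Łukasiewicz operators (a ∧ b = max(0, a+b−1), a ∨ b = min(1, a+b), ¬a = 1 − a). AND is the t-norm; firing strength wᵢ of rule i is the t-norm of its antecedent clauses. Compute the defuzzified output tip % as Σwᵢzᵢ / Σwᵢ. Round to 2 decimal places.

R1 (z=19.0): okay=0.89, ¬poor=1−0.39=0.61; AND[max(0, a+b−1)] → w = 0.50
R2 (z=44.0): ¬great=1−0.08=0.92 → w = 0.92
R3 (z=18.1): bad=0.22, ¬poor=1−0.39=0.61; AND[max(0, a+b−1)] → w = 0.00
Weighted average = (0.50·19.0 + 0.92·44.0 + 0.00·18.1) / (0.50 + 0.92 + 0.00)
  = 49.9800 / 1.4200 = 35.20

35.20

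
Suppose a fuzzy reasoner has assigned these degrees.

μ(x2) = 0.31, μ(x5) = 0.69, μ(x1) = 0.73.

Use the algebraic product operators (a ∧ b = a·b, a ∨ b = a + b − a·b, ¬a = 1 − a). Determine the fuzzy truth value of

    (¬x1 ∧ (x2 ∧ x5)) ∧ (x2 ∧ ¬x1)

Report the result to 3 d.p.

0.005

¬x1 = 1 − 0.7300 = 0.2700
x2 ∧ x5 = a·b on (0.3100, 0.6900) = 0.2139
¬x1 ∧ (x2 ∧ x5) = a·b on (0.2700, 0.2139) = 0.0578
¬x1 = 1 − 0.7300 = 0.2700
x2 ∧ ¬x1 = a·b on (0.3100, 0.2700) = 0.0837
(¬x1 ∧ (x2 ∧ x5)) ∧ (x2 ∧ ¬x1) = a·b on (0.0578, 0.0837) = 0.0048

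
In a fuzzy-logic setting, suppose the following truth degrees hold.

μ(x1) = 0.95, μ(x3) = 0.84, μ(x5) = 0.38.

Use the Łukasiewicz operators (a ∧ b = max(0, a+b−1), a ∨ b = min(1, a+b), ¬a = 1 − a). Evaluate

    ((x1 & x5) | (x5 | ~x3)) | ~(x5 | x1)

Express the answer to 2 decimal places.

x1 & x5 = max(0, a+b−1) on (0.95, 0.38) = 0.33
~x3 = 1 − 0.84 = 0.16
x5 | ~x3 = min(1, a+b) on (0.38, 0.16) = 0.54
(x1 & x5) | (x5 | ~x3) = min(1, a+b) on (0.33, 0.54) = 0.87
x5 | x1 = min(1, a+b) on (0.38, 0.95) = 1.00
~(x5 | x1) = 1 − 1.00 = 0.00
((x1 & x5) | (x5 | ~x3)) | ~(x5 | x1) = min(1, a+b) on (0.87, 0.00) = 0.87

0.87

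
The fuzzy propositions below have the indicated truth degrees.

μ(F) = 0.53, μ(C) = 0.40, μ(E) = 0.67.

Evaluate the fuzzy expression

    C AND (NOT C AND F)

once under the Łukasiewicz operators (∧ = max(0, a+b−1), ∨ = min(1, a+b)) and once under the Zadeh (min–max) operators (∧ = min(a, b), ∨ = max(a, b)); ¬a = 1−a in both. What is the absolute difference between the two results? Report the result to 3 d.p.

0.400

Under Łukasiewicz:
  NOT C = 1 − 0.40 = 0.60
  NOT C AND F = max(0, a+b−1) on (0.60, 0.53) = 0.13
  C AND (NOT C AND F) = max(0, a+b−1) on (0.40, 0.13) = 0.00
  → value = 0.0000
Under Zadeh (min–max):
  NOT C = 1 − 0.40 = 0.60
  NOT C AND F = min(a, b) on (0.60, 0.53) = 0.53
  C AND (NOT C AND F) = min(a, b) on (0.40, 0.53) = 0.40
  → value = 0.4000
|0.0000 − 0.4000| = 0.400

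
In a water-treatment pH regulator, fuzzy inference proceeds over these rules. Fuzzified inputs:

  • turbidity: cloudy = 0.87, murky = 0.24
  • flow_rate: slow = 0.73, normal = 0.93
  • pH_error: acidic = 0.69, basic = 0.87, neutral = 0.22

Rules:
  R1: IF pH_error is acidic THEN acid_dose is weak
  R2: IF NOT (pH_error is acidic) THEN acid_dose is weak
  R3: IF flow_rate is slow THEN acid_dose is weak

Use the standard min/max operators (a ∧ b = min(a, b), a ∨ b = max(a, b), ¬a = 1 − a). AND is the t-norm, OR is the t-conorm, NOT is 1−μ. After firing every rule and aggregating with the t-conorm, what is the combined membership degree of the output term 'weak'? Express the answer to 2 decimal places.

0.73

R1: acidic=0.69 → w = 0.69
R2: ¬acidic=1−0.69=0.31 → w = 0.31
R3: slow=0.73 → w = 0.73
Rules with consequent 'weak': {R1, R2, R3} → strengths 0.69, 0.31, 0.73
Aggregate via t-conorm [max(a, b)]: 0.73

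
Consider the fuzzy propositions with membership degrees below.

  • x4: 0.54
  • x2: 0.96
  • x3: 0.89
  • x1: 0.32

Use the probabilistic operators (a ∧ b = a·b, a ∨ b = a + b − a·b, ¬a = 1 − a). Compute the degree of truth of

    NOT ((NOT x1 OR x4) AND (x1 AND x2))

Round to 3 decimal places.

NOT x1 = 1 − 0.3200 = 0.6800
NOT x1 OR x4 = a + b − a·b on (0.6800, 0.5400) = 0.8528
x1 AND x2 = a·b on (0.3200, 0.9600) = 0.3072
(NOT x1 OR x4) AND (x1 AND x2) = a·b on (0.8528, 0.3072) = 0.2620
NOT ((NOT x1 OR x4) AND (x1 AND x2)) = 1 − 0.2620 = 0.7380

0.738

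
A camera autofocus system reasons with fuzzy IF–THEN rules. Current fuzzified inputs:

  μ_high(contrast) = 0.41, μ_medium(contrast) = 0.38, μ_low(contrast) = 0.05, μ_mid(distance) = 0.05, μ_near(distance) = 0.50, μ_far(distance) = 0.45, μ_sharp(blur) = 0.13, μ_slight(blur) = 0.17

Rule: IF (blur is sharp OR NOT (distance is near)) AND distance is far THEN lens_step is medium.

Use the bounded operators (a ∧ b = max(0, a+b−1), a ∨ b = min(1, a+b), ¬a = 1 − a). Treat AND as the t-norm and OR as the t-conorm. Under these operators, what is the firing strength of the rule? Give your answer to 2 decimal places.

0.08

firing strength: (sharp=0.13 OR ¬near=1−0.50=0.50) = 0.63; AND[max(0, a+b−1)] with far=0.45 → w = 0.08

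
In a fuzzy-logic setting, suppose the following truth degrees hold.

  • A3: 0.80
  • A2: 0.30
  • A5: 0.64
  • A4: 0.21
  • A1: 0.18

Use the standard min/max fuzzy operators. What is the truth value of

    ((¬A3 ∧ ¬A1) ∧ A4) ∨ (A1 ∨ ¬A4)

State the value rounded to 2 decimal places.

¬A3 = 1 − 0.80 = 0.20
¬A1 = 1 − 0.18 = 0.82
¬A3 ∧ ¬A1 = min(a, b) on (0.20, 0.82) = 0.20
(¬A3 ∧ ¬A1) ∧ A4 = min(a, b) on (0.20, 0.21) = 0.20
¬A4 = 1 − 0.21 = 0.79
A1 ∨ ¬A4 = max(a, b) on (0.18, 0.79) = 0.79
((¬A3 ∧ ¬A1) ∧ A4) ∨ (A1 ∨ ¬A4) = max(a, b) on (0.20, 0.79) = 0.79

0.79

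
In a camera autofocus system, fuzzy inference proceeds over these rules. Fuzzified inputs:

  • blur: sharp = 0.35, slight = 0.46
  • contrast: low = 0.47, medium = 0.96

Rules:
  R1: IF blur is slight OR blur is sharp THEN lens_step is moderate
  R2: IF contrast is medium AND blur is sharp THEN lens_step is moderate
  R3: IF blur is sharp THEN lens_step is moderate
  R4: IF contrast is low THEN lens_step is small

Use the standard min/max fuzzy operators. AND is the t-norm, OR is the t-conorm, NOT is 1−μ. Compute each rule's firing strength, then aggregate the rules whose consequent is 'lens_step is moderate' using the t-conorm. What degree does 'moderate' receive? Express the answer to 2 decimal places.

R1: slight=0.46, sharp=0.35; OR[max(a, b)] → w = 0.46
R2: medium=0.96, sharp=0.35; AND[min(a, b)] → w = 0.35
R3: sharp=0.35 → w = 0.35
R4: low=0.47 → w = 0.47
Rules with consequent 'moderate': {R1, R2, R3} → strengths 0.46, 0.35, 0.35
Aggregate via t-conorm [max(a, b)]: 0.46

0.46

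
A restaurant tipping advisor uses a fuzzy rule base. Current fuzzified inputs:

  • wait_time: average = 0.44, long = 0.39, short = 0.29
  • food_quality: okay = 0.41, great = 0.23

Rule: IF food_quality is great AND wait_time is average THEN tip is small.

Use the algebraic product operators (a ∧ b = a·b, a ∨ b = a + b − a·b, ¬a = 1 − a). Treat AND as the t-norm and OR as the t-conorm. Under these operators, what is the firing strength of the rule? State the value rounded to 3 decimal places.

firing strength: great=0.23, average=0.44; AND[a·b] → w = 0.1012

0.101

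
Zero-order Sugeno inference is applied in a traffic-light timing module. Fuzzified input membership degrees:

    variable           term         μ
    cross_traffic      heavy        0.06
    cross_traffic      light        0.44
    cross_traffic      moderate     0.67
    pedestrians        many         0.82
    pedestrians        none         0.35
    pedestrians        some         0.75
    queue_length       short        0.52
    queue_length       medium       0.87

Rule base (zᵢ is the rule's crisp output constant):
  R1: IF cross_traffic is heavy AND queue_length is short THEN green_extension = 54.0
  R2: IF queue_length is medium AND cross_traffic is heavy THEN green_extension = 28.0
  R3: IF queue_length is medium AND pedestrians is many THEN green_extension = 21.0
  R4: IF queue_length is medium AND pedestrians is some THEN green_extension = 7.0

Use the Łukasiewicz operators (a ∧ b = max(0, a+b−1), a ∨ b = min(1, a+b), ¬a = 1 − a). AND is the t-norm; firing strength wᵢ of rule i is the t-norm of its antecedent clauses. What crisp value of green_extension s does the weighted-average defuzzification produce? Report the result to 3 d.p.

R1 (z=54.0): heavy=0.06, short=0.52; AND[max(0, a+b−1)] → w = 0.00
R2 (z=28.0): medium=0.87, heavy=0.06; AND[max(0, a+b−1)] → w = 0.00
R3 (z=21.0): medium=0.87, many=0.82; AND[max(0, a+b−1)] → w = 0.69
R4 (z=7.0): medium=0.87, some=0.75; AND[max(0, a+b−1)] → w = 0.62
Weighted average = (0.00·54.0 + 0.00·28.0 + 0.69·21.0 + 0.62·7.0) / (0.00 + 0.00 + 0.69 + 0.62)
  = 18.8300 / 1.3100 = 14.374

14.374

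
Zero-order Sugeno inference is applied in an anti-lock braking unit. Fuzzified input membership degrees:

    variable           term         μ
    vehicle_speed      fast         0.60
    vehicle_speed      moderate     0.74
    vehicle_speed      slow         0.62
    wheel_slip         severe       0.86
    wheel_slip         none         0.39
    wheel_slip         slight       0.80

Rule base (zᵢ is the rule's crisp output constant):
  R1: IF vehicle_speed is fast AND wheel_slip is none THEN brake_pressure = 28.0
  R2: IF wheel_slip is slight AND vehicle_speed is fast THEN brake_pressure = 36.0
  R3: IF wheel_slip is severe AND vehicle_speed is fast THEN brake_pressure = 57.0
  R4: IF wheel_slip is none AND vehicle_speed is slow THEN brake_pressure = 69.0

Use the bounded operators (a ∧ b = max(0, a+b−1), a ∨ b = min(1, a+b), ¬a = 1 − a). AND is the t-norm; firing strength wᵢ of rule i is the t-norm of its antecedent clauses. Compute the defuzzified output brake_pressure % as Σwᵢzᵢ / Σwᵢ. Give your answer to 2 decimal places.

R1 (z=28.0): fast=0.60, none=0.39; AND[max(0, a+b−1)] → w = 0.00
R2 (z=36.0): slight=0.80, fast=0.60; AND[max(0, a+b−1)] → w = 0.40
R3 (z=57.0): severe=0.86, fast=0.60; AND[max(0, a+b−1)] → w = 0.46
R4 (z=69.0): none=0.39, slow=0.62; AND[max(0, a+b−1)] → w = 0.01
Weighted average = (0.00·28.0 + 0.40·36.0 + 0.46·57.0 + 0.01·69.0) / (0.00 + 0.40 + 0.46 + 0.01)
  = 41.3100 / 0.8700 = 47.48

47.48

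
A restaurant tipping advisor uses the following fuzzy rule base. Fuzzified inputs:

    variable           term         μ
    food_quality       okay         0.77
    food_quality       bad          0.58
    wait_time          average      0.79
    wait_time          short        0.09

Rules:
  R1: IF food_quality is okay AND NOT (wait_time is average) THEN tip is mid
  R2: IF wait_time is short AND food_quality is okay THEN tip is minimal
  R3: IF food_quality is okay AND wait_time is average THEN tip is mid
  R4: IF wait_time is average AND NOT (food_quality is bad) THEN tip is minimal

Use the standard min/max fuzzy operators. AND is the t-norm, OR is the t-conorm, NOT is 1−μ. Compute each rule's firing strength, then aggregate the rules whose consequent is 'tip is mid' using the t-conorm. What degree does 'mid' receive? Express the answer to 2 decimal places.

0.77

R1: okay=0.77, ¬average=1−0.79=0.21; AND[min(a, b)] → w = 0.21
R2: short=0.09, okay=0.77; AND[min(a, b)] → w = 0.09
R3: okay=0.77, average=0.79; AND[min(a, b)] → w = 0.77
R4: average=0.79, ¬bad=1−0.58=0.42; AND[min(a, b)] → w = 0.42
Rules with consequent 'mid': {R1, R3} → strengths 0.21, 0.77
Aggregate via t-conorm [max(a, b)]: 0.77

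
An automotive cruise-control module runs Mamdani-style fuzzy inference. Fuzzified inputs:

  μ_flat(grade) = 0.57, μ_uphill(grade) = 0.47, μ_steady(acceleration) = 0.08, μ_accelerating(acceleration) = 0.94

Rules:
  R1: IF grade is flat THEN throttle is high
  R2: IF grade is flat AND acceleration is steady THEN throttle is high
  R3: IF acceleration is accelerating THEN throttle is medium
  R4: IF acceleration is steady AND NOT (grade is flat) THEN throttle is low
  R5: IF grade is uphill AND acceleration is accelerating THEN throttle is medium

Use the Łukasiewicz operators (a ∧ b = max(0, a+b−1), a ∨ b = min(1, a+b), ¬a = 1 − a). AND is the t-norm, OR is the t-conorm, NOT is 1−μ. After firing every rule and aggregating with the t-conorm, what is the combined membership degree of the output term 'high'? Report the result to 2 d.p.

0.57

R1: flat=0.57 → w = 0.57
R2: flat=0.57, steady=0.08; AND[max(0, a+b−1)] → w = 0.00
R3: accelerating=0.94 → w = 0.94
R4: steady=0.08, ¬flat=1−0.57=0.43; AND[max(0, a+b−1)] → w = 0.00
R5: uphill=0.47, accelerating=0.94; AND[max(0, a+b−1)] → w = 0.41
Rules with consequent 'high': {R1, R2} → strengths 0.57, 0.00
Aggregate via t-conorm [min(1, a+b)]: 0.57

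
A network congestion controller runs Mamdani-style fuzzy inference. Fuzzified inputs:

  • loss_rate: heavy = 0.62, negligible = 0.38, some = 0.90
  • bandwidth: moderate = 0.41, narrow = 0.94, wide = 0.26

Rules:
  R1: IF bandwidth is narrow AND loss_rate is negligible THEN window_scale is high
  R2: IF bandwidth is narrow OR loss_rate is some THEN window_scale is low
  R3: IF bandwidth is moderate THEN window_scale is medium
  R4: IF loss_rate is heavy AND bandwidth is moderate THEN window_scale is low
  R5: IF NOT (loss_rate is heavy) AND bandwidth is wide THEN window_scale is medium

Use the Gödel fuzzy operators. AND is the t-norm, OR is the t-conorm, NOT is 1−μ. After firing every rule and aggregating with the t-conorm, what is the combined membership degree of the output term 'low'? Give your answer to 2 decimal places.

0.94

R1: narrow=0.94, negligible=0.38; AND[min(a, b)] → w = 0.38
R2: narrow=0.94, some=0.90; OR[max(a, b)] → w = 0.94
R3: moderate=0.41 → w = 0.41
R4: heavy=0.62, moderate=0.41; AND[min(a, b)] → w = 0.41
R5: ¬heavy=1−0.62=0.38, wide=0.26; AND[min(a, b)] → w = 0.26
Rules with consequent 'low': {R2, R4} → strengths 0.94, 0.41
Aggregate via t-conorm [max(a, b)]: 0.94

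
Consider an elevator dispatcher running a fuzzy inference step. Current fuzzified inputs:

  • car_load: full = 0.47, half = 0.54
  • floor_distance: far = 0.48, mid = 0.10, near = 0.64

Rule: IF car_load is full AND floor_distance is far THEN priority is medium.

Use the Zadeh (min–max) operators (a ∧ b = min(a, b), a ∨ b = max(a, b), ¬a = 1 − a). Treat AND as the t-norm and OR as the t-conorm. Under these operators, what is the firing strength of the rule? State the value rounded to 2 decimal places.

0.47

firing strength: full=0.47, far=0.48; AND[min(a, b)] → w = 0.47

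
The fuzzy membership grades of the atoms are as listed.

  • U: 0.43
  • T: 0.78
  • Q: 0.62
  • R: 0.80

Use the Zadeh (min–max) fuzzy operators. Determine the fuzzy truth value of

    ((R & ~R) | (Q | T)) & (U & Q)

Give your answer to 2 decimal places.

~R = 1 − 0.80 = 0.20
R & ~R = min(a, b) on (0.80, 0.20) = 0.20
Q | T = max(a, b) on (0.62, 0.78) = 0.78
(R & ~R) | (Q | T) = max(a, b) on (0.20, 0.78) = 0.78
U & Q = min(a, b) on (0.43, 0.62) = 0.43
((R & ~R) | (Q | T)) & (U & Q) = min(a, b) on (0.78, 0.43) = 0.43

0.43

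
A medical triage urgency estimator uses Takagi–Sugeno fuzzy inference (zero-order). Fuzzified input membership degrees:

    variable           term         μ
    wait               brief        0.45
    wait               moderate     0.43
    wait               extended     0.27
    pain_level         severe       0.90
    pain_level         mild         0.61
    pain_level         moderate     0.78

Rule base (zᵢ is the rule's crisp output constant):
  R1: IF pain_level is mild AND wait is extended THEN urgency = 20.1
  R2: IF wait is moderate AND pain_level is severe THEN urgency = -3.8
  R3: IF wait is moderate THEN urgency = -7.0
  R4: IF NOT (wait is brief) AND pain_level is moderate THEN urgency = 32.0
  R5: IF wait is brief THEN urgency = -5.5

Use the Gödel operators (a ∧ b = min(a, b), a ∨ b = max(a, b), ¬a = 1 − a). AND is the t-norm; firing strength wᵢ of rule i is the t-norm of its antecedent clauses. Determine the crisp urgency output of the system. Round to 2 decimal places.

R1 (z=20.1): mild=0.61, extended=0.27; AND[min(a, b)] → w = 0.27
R2 (z=-3.8): moderate=0.43, severe=0.90; AND[min(a, b)] → w = 0.43
R3 (z=-7.0): moderate=0.43 → w = 0.43
R4 (z=32.0): ¬brief=1−0.45=0.55, moderate=0.78; AND[min(a, b)] → w = 0.55
R5 (z=-5.5): brief=0.45 → w = 0.45
Weighted average = (0.27·20.1 + 0.43·-3.8 + 0.43·-7.0 + 0.55·32.0 + 0.45·-5.5) / (0.27 + 0.43 + 0.43 + 0.55 + 0.45)
  = 15.9080 / 2.1300 = 7.47

7.47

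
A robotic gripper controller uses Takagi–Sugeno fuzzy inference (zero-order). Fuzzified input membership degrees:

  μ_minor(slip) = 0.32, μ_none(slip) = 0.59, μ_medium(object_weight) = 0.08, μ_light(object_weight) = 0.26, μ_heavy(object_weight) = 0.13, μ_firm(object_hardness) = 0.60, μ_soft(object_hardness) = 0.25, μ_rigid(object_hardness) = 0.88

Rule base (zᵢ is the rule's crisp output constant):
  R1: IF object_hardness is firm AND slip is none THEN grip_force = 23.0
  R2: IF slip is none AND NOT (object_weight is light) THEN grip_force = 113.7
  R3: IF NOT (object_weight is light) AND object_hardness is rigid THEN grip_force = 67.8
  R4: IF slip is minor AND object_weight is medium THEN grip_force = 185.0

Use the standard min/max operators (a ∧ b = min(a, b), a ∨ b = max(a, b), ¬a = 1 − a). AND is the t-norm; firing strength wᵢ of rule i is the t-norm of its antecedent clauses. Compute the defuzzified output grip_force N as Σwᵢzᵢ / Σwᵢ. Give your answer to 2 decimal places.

R1 (z=23.0): firm=0.60, none=0.59; AND[min(a, b)] → w = 0.59
R2 (z=113.7): none=0.59, ¬light=1−0.26=0.74; AND[min(a, b)] → w = 0.59
R3 (z=67.8): ¬light=1−0.26=0.74, rigid=0.88; AND[min(a, b)] → w = 0.74
R4 (z=185.0): minor=0.32, medium=0.08; AND[min(a, b)] → w = 0.08
Weighted average = (0.59·23.0 + 0.59·113.7 + 0.74·67.8 + 0.08·185.0) / (0.59 + 0.59 + 0.74 + 0.08)
  = 145.6250 / 2.0000 = 72.81

72.81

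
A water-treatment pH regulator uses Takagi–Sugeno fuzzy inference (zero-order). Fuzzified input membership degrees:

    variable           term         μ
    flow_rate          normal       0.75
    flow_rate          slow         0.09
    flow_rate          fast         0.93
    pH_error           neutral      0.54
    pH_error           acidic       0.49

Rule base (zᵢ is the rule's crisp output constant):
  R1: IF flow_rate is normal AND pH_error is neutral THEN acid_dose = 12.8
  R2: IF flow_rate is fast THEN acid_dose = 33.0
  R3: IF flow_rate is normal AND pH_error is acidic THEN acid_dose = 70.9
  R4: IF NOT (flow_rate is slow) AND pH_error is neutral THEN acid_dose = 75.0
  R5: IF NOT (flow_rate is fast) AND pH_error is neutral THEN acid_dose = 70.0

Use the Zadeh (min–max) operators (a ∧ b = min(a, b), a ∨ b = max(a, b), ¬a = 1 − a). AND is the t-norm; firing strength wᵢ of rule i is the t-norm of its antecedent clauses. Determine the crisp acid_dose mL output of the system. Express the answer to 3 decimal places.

45.814

R1 (z=12.8): normal=0.75, neutral=0.54; AND[min(a, b)] → w = 0.54
R2 (z=33.0): fast=0.93 → w = 0.93
R3 (z=70.9): normal=0.75, acidic=0.49; AND[min(a, b)] → w = 0.49
R4 (z=75.0): ¬slow=1−0.09=0.91, neutral=0.54; AND[min(a, b)] → w = 0.54
R5 (z=70.0): ¬fast=1−0.93=0.07, neutral=0.54; AND[min(a, b)] → w = 0.07
Weighted average = (0.54·12.8 + 0.93·33.0 + 0.49·70.9 + 0.54·75.0 + 0.07·70.0) / (0.54 + 0.93 + 0.49 + 0.54 + 0.07)
  = 117.7430 / 2.5700 = 45.814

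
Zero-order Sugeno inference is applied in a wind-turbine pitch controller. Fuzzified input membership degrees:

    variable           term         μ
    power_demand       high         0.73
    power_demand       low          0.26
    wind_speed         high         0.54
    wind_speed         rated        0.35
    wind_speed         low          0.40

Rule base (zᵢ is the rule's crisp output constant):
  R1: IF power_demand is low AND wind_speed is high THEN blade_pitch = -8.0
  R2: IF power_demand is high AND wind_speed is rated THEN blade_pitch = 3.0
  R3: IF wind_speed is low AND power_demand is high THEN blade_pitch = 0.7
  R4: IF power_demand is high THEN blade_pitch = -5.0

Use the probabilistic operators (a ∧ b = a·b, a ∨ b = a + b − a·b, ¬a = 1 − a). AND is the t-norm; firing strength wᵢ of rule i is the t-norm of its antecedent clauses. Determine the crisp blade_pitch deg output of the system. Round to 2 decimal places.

-2.68

R1 (z=-8.0): low=0.26, high=0.54; AND[a·b] → w = 0.1404
R2 (z=3.0): high=0.73, rated=0.35; AND[a·b] → w = 0.2555
R3 (z=0.7): low=0.40, high=0.73; AND[a·b] → w = 0.2920
R4 (z=-5.0): high=0.73 → w = 0.7300
Weighted average = (0.1404·-8.0 + 0.2555·3.0 + 0.2920·0.7 + 0.7300·-5.0) / (0.1404 + 0.2555 + 0.2920 + 0.7300)
  = -3.8023 / 1.4179 = -2.68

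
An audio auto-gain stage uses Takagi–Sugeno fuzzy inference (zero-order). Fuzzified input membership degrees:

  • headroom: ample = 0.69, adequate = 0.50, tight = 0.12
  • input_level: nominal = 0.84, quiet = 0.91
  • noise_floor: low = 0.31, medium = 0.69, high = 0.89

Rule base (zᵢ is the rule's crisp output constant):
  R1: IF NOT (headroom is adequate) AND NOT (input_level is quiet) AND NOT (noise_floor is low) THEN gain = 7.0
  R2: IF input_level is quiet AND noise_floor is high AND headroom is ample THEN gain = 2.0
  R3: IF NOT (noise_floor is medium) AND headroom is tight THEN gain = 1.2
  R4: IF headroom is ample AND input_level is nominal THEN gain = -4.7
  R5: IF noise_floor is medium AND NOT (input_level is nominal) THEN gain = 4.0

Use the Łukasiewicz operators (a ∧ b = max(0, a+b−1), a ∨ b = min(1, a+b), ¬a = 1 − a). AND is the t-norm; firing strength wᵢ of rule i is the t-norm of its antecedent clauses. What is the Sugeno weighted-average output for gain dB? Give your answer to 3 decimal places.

-1.481

R1 (z=7.0): ¬adequate=1−0.50=0.50, ¬quiet=1−0.91=0.09, ¬low=1−0.31=0.69; AND[max(0, a+b−1)] → w = 0.00
R2 (z=2.0): quiet=0.91, high=0.89, ample=0.69; AND[max(0, a+b−1)] → w = 0.49
R3 (z=1.2): ¬medium=1−0.69=0.31, tight=0.12; AND[max(0, a+b−1)] → w = 0.00
R4 (z=-4.7): ample=0.69, nominal=0.84; AND[max(0, a+b−1)] → w = 0.53
R5 (z=4.0): medium=0.69, ¬nominal=1−0.84=0.16; AND[max(0, a+b−1)] → w = 0.00
Weighted average = (0.00·7.0 + 0.49·2.0 + 0.00·1.2 + 0.53·-4.7 + 0.00·4.0) / (0.00 + 0.49 + 0.00 + 0.53 + 0.00)
  = -1.5110 / 1.0200 = -1.481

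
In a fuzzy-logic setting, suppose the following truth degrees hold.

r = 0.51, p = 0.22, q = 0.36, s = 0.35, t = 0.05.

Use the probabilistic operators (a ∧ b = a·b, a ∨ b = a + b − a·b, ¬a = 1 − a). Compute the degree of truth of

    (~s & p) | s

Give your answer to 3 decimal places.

0.443

~s = 1 − 0.3500 = 0.6500
~s & p = a·b on (0.6500, 0.2200) = 0.1430
(~s & p) | s = a + b − a·b on (0.1430, 0.3500) = 0.4430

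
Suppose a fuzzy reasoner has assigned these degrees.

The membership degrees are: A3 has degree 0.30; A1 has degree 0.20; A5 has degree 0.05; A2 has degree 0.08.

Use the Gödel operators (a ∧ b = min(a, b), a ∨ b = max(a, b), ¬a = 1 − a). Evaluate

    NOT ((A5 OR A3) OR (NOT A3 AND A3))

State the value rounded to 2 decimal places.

A5 OR A3 = max(a, b) on (0.05, 0.30) = 0.30
NOT A3 = 1 − 0.30 = 0.70
NOT A3 AND A3 = min(a, b) on (0.70, 0.30) = 0.30
(A5 OR A3) OR (NOT A3 AND A3) = max(a, b) on (0.30, 0.30) = 0.30
NOT ((A5 OR A3) OR (NOT A3 AND A3)) = 1 − 0.30 = 0.70

0.70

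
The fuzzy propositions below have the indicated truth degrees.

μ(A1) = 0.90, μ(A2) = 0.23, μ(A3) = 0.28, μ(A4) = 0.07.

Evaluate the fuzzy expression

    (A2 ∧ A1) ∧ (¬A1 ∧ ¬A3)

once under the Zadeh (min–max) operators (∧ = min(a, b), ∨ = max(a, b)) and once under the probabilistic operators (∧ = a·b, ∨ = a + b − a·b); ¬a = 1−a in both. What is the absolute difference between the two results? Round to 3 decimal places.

Under Zadeh (min–max):
  A2 ∧ A1 = min(a, b) on (0.23, 0.90) = 0.23
  ¬A1 = 1 − 0.90 = 0.10
  ¬A3 = 1 − 0.28 = 0.72
  ¬A1 ∧ ¬A3 = min(a, b) on (0.10, 0.72) = 0.10
  (A2 ∧ A1) ∧ (¬A1 ∧ ¬A3) = min(a, b) on (0.23, 0.10) = 0.10
  → value = 0.1000
Under probabilistic:
  A2 ∧ A1 = a·b on (0.2300, 0.9000) = 0.2070
  ¬A1 = 1 − 0.9000 = 0.1000
  ¬A3 = 1 − 0.2800 = 0.7200
  ¬A1 ∧ ¬A3 = a·b on (0.1000, 0.7200) = 0.0720
  (A2 ∧ A1) ∧ (¬A1 ∧ ¬A3) = a·b on (0.2070, 0.0720) = 0.0149
  → value = 0.0149
|0.1000 − 0.0149| = 0.085

0.085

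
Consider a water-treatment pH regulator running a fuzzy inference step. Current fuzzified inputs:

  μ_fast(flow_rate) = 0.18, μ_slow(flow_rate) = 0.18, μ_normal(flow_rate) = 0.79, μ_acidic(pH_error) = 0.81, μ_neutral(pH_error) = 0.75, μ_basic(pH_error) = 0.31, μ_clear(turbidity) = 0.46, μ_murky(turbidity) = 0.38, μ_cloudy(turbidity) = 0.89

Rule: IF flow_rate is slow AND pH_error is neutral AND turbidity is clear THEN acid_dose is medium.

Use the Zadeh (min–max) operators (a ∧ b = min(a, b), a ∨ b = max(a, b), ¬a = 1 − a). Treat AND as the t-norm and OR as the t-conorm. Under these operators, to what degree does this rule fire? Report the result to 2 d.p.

0.18

firing strength: slow=0.18, neutral=0.75, clear=0.46; AND[min(a, b)] → w = 0.18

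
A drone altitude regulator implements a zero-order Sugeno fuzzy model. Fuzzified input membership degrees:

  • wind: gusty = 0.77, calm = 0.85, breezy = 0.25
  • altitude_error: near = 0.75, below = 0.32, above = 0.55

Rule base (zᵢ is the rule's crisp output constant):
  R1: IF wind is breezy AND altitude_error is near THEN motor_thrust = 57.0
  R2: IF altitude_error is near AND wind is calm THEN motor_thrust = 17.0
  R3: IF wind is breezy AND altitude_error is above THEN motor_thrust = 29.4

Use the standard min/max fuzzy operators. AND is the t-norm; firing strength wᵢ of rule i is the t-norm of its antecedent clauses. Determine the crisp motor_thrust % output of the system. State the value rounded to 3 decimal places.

27.480

R1 (z=57.0): breezy=0.25, near=0.75; AND[min(a, b)] → w = 0.25
R2 (z=17.0): near=0.75, calm=0.85; AND[min(a, b)] → w = 0.75
R3 (z=29.4): breezy=0.25, above=0.55; AND[min(a, b)] → w = 0.25
Weighted average = (0.25·57.0 + 0.75·17.0 + 0.25·29.4) / (0.25 + 0.75 + 0.25)
  = 34.3500 / 1.2500 = 27.480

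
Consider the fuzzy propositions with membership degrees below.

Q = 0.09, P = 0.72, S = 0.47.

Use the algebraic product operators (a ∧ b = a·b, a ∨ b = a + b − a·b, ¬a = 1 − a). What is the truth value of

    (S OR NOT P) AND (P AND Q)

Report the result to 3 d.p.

NOT P = 1 − 0.7200 = 0.2800
S OR NOT P = a + b − a·b on (0.4700, 0.2800) = 0.6184
P AND Q = a·b on (0.7200, 0.0900) = 0.0648
(S OR NOT P) AND (P AND Q) = a·b on (0.6184, 0.0648) = 0.0401

0.040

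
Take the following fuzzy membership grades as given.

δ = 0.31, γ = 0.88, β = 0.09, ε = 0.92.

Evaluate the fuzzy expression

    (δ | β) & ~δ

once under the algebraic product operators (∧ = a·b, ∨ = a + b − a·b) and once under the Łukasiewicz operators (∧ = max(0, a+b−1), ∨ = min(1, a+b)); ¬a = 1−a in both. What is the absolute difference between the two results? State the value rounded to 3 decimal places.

Under algebraic product:
  δ | β = a + b − a·b on (0.3100, 0.0900) = 0.3721
  ~δ = 1 − 0.3100 = 0.6900
  (δ | β) & ~δ = a·b on (0.3721, 0.6900) = 0.2567
  → value = 0.2567
Under Łukasiewicz:
  δ | β = min(1, a+b) on (0.31, 0.09) = 0.40
  ~δ = 1 − 0.31 = 0.69
  (δ | β) & ~δ = max(0, a+b−1) on (0.40, 0.69) = 0.09
  → value = 0.0900
|0.2567 − 0.0900| = 0.167

0.167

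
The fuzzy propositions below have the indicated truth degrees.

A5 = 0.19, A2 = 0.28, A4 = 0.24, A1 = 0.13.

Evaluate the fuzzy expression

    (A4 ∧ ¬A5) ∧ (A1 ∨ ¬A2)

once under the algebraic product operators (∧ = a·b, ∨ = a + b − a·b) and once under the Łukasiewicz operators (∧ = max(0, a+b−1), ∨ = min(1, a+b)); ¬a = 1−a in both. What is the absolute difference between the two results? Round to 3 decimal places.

Under algebraic product:
  ¬A5 = 1 − 0.1900 = 0.8100
  A4 ∧ ¬A5 = a·b on (0.2400, 0.8100) = 0.1944
  ¬A2 = 1 − 0.2800 = 0.7200
  A1 ∨ ¬A2 = a + b − a·b on (0.1300, 0.7200) = 0.7564
  (A4 ∧ ¬A5) ∧ (A1 ∨ ¬A2) = a·b on (0.1944, 0.7564) = 0.1470
  → value = 0.1470
Under Łukasiewicz:
  ¬A5 = 1 − 0.19 = 0.81
  A4 ∧ ¬A5 = max(0, a+b−1) on (0.24, 0.81) = 0.05
  ¬A2 = 1 − 0.28 = 0.72
  A1 ∨ ¬A2 = min(1, a+b) on (0.13, 0.72) = 0.85
  (A4 ∧ ¬A5) ∧ (A1 ∨ ¬A2) = max(0, a+b−1) on (0.05, 0.85) = 0.00
  → value = 0.0000
|0.1470 − 0.0000| = 0.147

0.147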